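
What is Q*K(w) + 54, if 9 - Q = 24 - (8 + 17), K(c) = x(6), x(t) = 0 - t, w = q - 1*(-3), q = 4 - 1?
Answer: -6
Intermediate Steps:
q = 3
w = 6 (w = 3 - 1*(-3) = 3 + 3 = 6)
x(t) = -t
K(c) = -6 (K(c) = -1*6 = -6)
Q = 10 (Q = 9 - (24 - (8 + 17)) = 9 - (24 - 1*25) = 9 - (24 - 25) = 9 - 1*(-1) = 9 + 1 = 10)
Q*K(w) + 54 = 10*(-6) + 54 = -60 + 54 = -6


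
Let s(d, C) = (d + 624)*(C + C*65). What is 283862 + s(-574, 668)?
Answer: 2488262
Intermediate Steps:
s(d, C) = 66*C*(624 + d) (s(d, C) = (624 + d)*(C + 65*C) = (624 + d)*(66*C) = 66*C*(624 + d))
283862 + s(-574, 668) = 283862 + 66*668*(624 - 574) = 283862 + 66*668*50 = 283862 + 2204400 = 2488262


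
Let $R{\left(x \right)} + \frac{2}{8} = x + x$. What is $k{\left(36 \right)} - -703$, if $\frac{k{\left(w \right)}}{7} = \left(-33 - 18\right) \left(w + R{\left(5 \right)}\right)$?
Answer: $- \frac{62519}{4} \approx -15630.0$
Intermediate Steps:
$R{\left(x \right)} = - \frac{1}{4} + 2 x$ ($R{\left(x \right)} = - \frac{1}{4} + \left(x + x\right) = - \frac{1}{4} + 2 x$)
$k{\left(w \right)} = - \frac{13923}{4} - 357 w$ ($k{\left(w \right)} = 7 \left(-33 - 18\right) \left(w + \left(- \frac{1}{4} + 2 \cdot 5\right)\right) = 7 \left(- 51 \left(w + \left(- \frac{1}{4} + 10\right)\right)\right) = 7 \left(- 51 \left(w + \frac{39}{4}\right)\right) = 7 \left(- 51 \left(\frac{39}{4} + w\right)\right) = 7 \left(- \frac{1989}{4} - 51 w\right) = - \frac{13923}{4} - 357 w$)
$k{\left(36 \right)} - -703 = \left(- \frac{13923}{4} - 12852\right) - -703 = \left(- \frac{13923}{4} - 12852\right) + 703 = - \frac{65331}{4} + 703 = - \frac{62519}{4}$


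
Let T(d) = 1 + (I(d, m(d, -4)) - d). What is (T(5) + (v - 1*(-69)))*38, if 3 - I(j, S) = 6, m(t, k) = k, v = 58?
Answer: 4560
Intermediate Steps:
I(j, S) = -3 (I(j, S) = 3 - 1*6 = 3 - 6 = -3)
T(d) = -2 - d (T(d) = 1 + (-3 - d) = -2 - d)
(T(5) + (v - 1*(-69)))*38 = ((-2 - 1*5) + (58 - 1*(-69)))*38 = ((-2 - 5) + (58 + 69))*38 = (-7 + 127)*38 = 120*38 = 4560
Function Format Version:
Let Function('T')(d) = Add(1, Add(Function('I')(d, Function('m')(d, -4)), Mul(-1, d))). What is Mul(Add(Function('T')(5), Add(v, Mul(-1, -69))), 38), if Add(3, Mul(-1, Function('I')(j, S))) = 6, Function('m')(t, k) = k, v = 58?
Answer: 4560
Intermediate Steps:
Function('I')(j, S) = -3 (Function('I')(j, S) = Add(3, Mul(-1, 6)) = Add(3, -6) = -3)
Function('T')(d) = Add(-2, Mul(-1, d)) (Function('T')(d) = Add(1, Add(-3, Mul(-1, d))) = Add(-2, Mul(-1, d)))
Mul(Add(Function('T')(5), Add(v, Mul(-1, -69))), 38) = Mul(Add(Add(-2, Mul(-1, 5)), Add(58, Mul(-1, -69))), 38) = Mul(Add(Add(-2, -5), Add(58, 69)), 38) = Mul(Add(-7, 127), 38) = Mul(120, 38) = 4560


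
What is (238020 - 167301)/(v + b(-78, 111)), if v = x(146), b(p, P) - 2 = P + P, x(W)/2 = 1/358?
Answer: 12658701/40097 ≈ 315.70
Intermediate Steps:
x(W) = 1/179 (x(W) = 2/358 = 2*(1/358) = 1/179)
b(p, P) = 2 + 2*P (b(p, P) = 2 + (P + P) = 2 + 2*P)
v = 1/179 ≈ 0.0055866
(238020 - 167301)/(v + b(-78, 111)) = (238020 - 167301)/(1/179 + (2 + 2*111)) = 70719/(1/179 + (2 + 222)) = 70719/(1/179 + 224) = 70719/(40097/179) = 70719*(179/40097) = 12658701/40097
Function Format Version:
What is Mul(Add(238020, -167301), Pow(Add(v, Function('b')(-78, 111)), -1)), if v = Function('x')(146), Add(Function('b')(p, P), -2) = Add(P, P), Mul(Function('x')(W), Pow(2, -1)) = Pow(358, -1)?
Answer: Rational(12658701, 40097) ≈ 315.70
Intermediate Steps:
Function('x')(W) = Rational(1, 179) (Function('x')(W) = Mul(2, Pow(358, -1)) = Mul(2, Rational(1, 358)) = Rational(1, 179))
Function('b')(p, P) = Add(2, Mul(2, P)) (Function('b')(p, P) = Add(2, Add(P, P)) = Add(2, Mul(2, P)))
v = Rational(1, 179) ≈ 0.0055866
Mul(Add(238020, -167301), Pow(Add(v, Function('b')(-78, 111)), -1)) = Mul(Add(238020, -167301), Pow(Add(Rational(1, 179), Add(2, Mul(2, 111))), -1)) = Mul(70719, Pow(Add(Rational(1, 179), Add(2, 222)), -1)) = Mul(70719, Pow(Add(Rational(1, 179), 224), -1)) = Mul(70719, Pow(Rational(40097, 179), -1)) = Mul(70719, Rational(179, 40097)) = Rational(12658701, 40097)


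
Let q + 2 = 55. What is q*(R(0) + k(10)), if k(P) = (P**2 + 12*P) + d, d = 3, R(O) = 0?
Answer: 11819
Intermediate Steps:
q = 53 (q = -2 + 55 = 53)
k(P) = 3 + P**2 + 12*P (k(P) = (P**2 + 12*P) + 3 = 3 + P**2 + 12*P)
q*(R(0) + k(10)) = 53*(0 + (3 + 10**2 + 12*10)) = 53*(0 + (3 + 100 + 120)) = 53*(0 + 223) = 53*223 = 11819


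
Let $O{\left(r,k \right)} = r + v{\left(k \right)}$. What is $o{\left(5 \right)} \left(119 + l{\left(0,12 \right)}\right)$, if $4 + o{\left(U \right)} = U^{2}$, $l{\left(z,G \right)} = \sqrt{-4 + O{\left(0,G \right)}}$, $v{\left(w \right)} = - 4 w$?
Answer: $2499 + 42 i \sqrt{13} \approx 2499.0 + 151.43 i$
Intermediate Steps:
$O{\left(r,k \right)} = r - 4 k$
$l{\left(z,G \right)} = \sqrt{-4 - 4 G}$ ($l{\left(z,G \right)} = \sqrt{-4 + \left(0 - 4 G\right)} = \sqrt{-4 - 4 G}$)
$o{\left(U \right)} = -4 + U^{2}$
$o{\left(5 \right)} \left(119 + l{\left(0,12 \right)}\right) = \left(-4 + 5^{2}\right) \left(119 + 2 \sqrt{-1 - 12}\right) = \left(-4 + 25\right) \left(119 + 2 \sqrt{-1 - 12}\right) = 21 \left(119 + 2 \sqrt{-13}\right) = 21 \left(119 + 2 i \sqrt{13}\right) = 2499 + 42 i \sqrt{13}$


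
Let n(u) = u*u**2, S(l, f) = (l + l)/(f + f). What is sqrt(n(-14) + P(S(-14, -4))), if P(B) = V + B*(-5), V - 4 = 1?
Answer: I*sqrt(11026)/2 ≈ 52.502*I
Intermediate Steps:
V = 5 (V = 4 + 1 = 5)
S(l, f) = l/f (S(l, f) = (2*l)/((2*f)) = (2*l)*(1/(2*f)) = l/f)
P(B) = 5 - 5*B (P(B) = 5 + B*(-5) = 5 - 5*B)
n(u) = u**3
sqrt(n(-14) + P(S(-14, -4))) = sqrt((-14)**3 + (5 - (-70)/(-4))) = sqrt(-2744 + (5 - (-70)*(-1)/4)) = sqrt(-2744 + (5 - 5*7/2)) = sqrt(-2744 + (5 - 35/2)) = sqrt(-2744 - 25/2) = sqrt(-5513/2) = I*sqrt(11026)/2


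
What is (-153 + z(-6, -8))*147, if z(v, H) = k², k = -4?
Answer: -20139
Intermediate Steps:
z(v, H) = 16 (z(v, H) = (-4)² = 16)
(-153 + z(-6, -8))*147 = (-153 + 16)*147 = -137*147 = -20139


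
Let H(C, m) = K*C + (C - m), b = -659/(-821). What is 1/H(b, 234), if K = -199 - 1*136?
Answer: -821/412220 ≈ -0.0019917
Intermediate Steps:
K = -335 (K = -199 - 136 = -335)
b = 659/821 (b = -659*(-1/821) = 659/821 ≈ 0.80268)
H(C, m) = -m - 334*C (H(C, m) = -335*C + (C - m) = -m - 334*C)
1/H(b, 234) = 1/(-1*234 - 334*659/821) = 1/(-234 - 220106/821) = 1/(-412220/821) = -821/412220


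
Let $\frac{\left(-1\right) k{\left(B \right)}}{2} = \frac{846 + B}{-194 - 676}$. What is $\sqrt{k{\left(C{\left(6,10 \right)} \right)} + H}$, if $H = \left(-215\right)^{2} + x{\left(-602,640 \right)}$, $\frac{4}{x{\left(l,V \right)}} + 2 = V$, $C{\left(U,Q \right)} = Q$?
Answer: $\frac{\sqrt{1058423199735}}{4785} \approx 215.0$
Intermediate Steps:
$k{\left(B \right)} = \frac{282}{145} + \frac{B}{435}$ ($k{\left(B \right)} = - 2 \frac{846 + B}{-194 - 676} = - 2 \frac{846 + B}{-870} = - 2 \left(846 + B\right) \left(- \frac{1}{870}\right) = - 2 \left(- \frac{141}{145} - \frac{B}{870}\right) = \frac{282}{145} + \frac{B}{435}$)
$x{\left(l,V \right)} = \frac{4}{-2 + V}$
$H = \frac{14745777}{319}$ ($H = \left(-215\right)^{2} + \frac{4}{-2 + 640} = 46225 + \frac{4}{638} = 46225 + 4 \cdot \frac{1}{638} = 46225 + \frac{2}{319} = \frac{14745777}{319} \approx 46225.0$)
$\sqrt{k{\left(C{\left(6,10 \right)} \right)} + H} = \sqrt{\left(\frac{282}{145} + \frac{1}{435} \cdot 10\right) + \frac{14745777}{319}} = \sqrt{\left(\frac{282}{145} + \frac{2}{87}\right) + \frac{14745777}{319}} = \sqrt{\frac{856}{435} + \frac{14745777}{319}} = \sqrt{\frac{221196071}{4785}} = \frac{\sqrt{1058423199735}}{4785}$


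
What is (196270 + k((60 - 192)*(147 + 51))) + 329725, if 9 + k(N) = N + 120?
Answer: 499970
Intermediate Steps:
k(N) = 111 + N (k(N) = -9 + (N + 120) = -9 + (120 + N) = 111 + N)
(196270 + k((60 - 192)*(147 + 51))) + 329725 = (196270 + (111 + (60 - 192)*(147 + 51))) + 329725 = (196270 + (111 - 132*198)) + 329725 = (196270 + (111 - 26136)) + 329725 = (196270 - 26025) + 329725 = 170245 + 329725 = 499970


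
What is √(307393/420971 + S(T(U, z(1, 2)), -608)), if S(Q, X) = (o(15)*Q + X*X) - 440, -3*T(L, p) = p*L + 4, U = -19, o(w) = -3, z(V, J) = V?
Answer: 2*√16357521684420343/420971 ≈ 607.63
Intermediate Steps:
T(L, p) = -4/3 - L*p/3 (T(L, p) = -(p*L + 4)/3 = -(L*p + 4)/3 = -(4 + L*p)/3 = -4/3 - L*p/3)
S(Q, X) = -440 + X² - 3*Q (S(Q, X) = (-3*Q + X*X) - 440 = (-3*Q + X²) - 440 = (X² - 3*Q) - 440 = -440 + X² - 3*Q)
√(307393/420971 + S(T(U, z(1, 2)), -608)) = √(307393/420971 + (-440 + (-608)² - 3*(-4/3 - ⅓*(-19)*1))) = √(307393*(1/420971) + (-440 + 369664 - 3*(-4/3 + 19/3))) = √(307393/420971 + (-440 + 369664 - 3*5)) = √(307393/420971 + (-440 + 369664 - 15)) = √(307393/420971 + 369209) = √(155426589332/420971) = 2*√16357521684420343/420971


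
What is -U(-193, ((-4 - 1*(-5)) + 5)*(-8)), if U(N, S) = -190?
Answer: 190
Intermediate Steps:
-U(-193, ((-4 - 1*(-5)) + 5)*(-8)) = -1*(-190) = 190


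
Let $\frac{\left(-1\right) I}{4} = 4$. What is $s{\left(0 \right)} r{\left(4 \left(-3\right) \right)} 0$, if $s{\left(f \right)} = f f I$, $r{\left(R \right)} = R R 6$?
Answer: $0$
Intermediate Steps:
$I = -16$ ($I = \left(-4\right) 4 = -16$)
$r{\left(R \right)} = 6 R^{2}$ ($r{\left(R \right)} = R^{2} \cdot 6 = 6 R^{2}$)
$s{\left(f \right)} = - 16 f^{2}$ ($s{\left(f \right)} = f f \left(-16\right) = f^{2} \left(-16\right) = - 16 f^{2}$)
$s{\left(0 \right)} r{\left(4 \left(-3\right) \right)} 0 = - 16 \cdot 0^{2} \cdot 6 \left(4 \left(-3\right)\right)^{2} \cdot 0 = \left(-16\right) 0 \cdot 6 \left(-12\right)^{2} \cdot 0 = 0 \cdot 6 \cdot 144 \cdot 0 = 0 \cdot 864 \cdot 0 = 0 \cdot 0 = 0$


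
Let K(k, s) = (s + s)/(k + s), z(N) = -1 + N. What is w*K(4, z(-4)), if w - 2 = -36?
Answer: -340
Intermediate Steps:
w = -34 (w = 2 - 36 = -34)
K(k, s) = 2*s/(k + s) (K(k, s) = (2*s)/(k + s) = 2*s/(k + s))
w*K(4, z(-4)) = -68*(-1 - 4)/(4 + (-1 - 4)) = -68*(-5)/(4 - 5) = -68*(-5)/(-1) = -68*(-5)*(-1) = -34*10 = -340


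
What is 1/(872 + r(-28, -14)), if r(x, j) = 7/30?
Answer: 30/26167 ≈ 0.0011465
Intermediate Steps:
r(x, j) = 7/30 (r(x, j) = 7*(1/30) = 7/30)
1/(872 + r(-28, -14)) = 1/(872 + 7/30) = 1/(26167/30) = 30/26167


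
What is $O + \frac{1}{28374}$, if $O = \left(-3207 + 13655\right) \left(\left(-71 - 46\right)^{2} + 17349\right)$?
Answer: $\frac{9201263270977}{28374} \approx 3.2428 \cdot 10^{8}$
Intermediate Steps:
$O = 324285024$ ($O = 10448 \left(\left(-117\right)^{2} + 17349\right) = 10448 \left(13689 + 17349\right) = 10448 \cdot 31038 = 324285024$)
$O + \frac{1}{28374} = 324285024 + \frac{1}{28374} = \frac{9201263270977}{28374}$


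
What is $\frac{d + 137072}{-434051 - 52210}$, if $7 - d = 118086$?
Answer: $- \frac{6331}{162087} \approx -0.039059$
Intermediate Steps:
$d = -118079$ ($d = 7 - 118086 = -118079$)
$\frac{d + 137072}{-434051 - 52210} = \frac{-118079 + 137072}{-434051 - 52210} = \frac{18993}{-486261} = 18993 \left(- \frac{1}{486261}\right) = - \frac{6331}{162087}$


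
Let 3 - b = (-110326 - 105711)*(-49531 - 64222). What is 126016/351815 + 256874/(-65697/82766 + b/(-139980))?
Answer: 81457787158906449343/44723457355487696870 ≈ 1.8214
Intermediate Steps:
b = -24574856858 (b = 3 - (-110326 - 105711)*(-49531 - 64222) = 3 - (-216037)*(-113753) = 3 - 1*24574856861 = 3 - 24574856861 = -24574856858)
126016/351815 + 256874/(-65697/82766 + b/(-139980)) = 126016/351815 + 256874/(-65697/82766 - 24574856858/(-139980)) = 126016*(1/351815) + 256874/(-65697*1/82766 - 24574856858*(-1/139980)) = 126016/351815 + 256874/(-65697/82766 + 12287428429/69990) = 126016/351815 + 256874/(254244175805396/1448198085) = 126016/351815 + 256874*(1448198085/254244175805396) = 126016/351815 + 186002217443145/127122087902698 = 81457787158906449343/44723457355487696870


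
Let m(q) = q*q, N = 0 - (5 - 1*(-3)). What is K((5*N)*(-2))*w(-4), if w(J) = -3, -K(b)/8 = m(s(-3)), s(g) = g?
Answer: 216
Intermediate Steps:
N = -8 (N = 0 - (5 + 3) = 0 - 1*8 = 0 - 8 = -8)
m(q) = q²
K(b) = -72 (K(b) = -8*(-3)² = -8*9 = -72)
K((5*N)*(-2))*w(-4) = -72*(-3) = 216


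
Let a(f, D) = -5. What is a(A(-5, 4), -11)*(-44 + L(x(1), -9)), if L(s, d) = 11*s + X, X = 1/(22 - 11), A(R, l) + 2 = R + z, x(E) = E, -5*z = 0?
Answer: 1810/11 ≈ 164.55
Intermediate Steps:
z = 0 (z = -⅕*0 = 0)
A(R, l) = -2 + R (A(R, l) = -2 + (R + 0) = -2 + R)
X = 1/11 ≈ 0.090909
L(s, d) = 1/11 + 11*s (L(s, d) = 11*s + 1/11 = 1/11 + 11*s)
a(A(-5, 4), -11)*(-44 + L(x(1), -9)) = -5*(-44 + (1/11 + 11*1)) = -5*(-44 + (1/11 + 11)) = -5*(-44 + 122/11) = -5*(-362/11) = 1810/11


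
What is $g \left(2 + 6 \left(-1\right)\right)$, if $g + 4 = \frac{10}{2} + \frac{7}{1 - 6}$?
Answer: $\frac{8}{5} \approx 1.6$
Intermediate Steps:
$g = - \frac{2}{5}$ ($g = -4 + \left(\frac{10}{2} + \frac{7}{1 - 6}\right) = -4 + \left(10 \cdot \frac{1}{2} + \frac{7}{1 - 6}\right) = -4 + \left(5 + \frac{7}{-5}\right) = -4 + \left(5 + 7 \left(- \frac{1}{5}\right)\right) = -4 + \left(5 - \frac{7}{5}\right) = -4 + \frac{18}{5} = - \frac{2}{5} \approx -0.4$)
$g \left(2 + 6 \left(-1\right)\right) = - \frac{2 \left(2 + 6 \left(-1\right)\right)}{5} = - \frac{2 \left(2 - 6\right)}{5} = \left(- \frac{2}{5}\right) \left(-4\right) = \frac{8}{5}$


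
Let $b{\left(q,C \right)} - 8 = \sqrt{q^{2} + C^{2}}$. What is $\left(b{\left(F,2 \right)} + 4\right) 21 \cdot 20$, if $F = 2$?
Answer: $5040 + 840 \sqrt{2} \approx 6227.9$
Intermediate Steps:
$b{\left(q,C \right)} = 8 + \sqrt{C^{2} + q^{2}}$ ($b{\left(q,C \right)} = 8 + \sqrt{q^{2} + C^{2}} = 8 + \sqrt{C^{2} + q^{2}}$)
$\left(b{\left(F,2 \right)} + 4\right) 21 \cdot 20 = \left(\left(8 + \sqrt{2^{2} + 2^{2}}\right) + 4\right) 21 \cdot 20 = \left(\left(8 + \sqrt{4 + 4}\right) + 4\right) 21 \cdot 20 = \left(\left(8 + \sqrt{8}\right) + 4\right) 21 \cdot 20 = \left(\left(8 + 2 \sqrt{2}\right) + 4\right) 21 \cdot 20 = \left(12 + 2 \sqrt{2}\right) 21 \cdot 20 = \left(252 + 42 \sqrt{2}\right) 20 = 5040 + 840 \sqrt{2}$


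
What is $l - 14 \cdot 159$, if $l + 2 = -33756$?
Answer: $-35984$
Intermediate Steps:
$l = -33758$ ($l = -2 - 33756 = -33758$)
$l - 14 \cdot 159 = -33758 - 14 \cdot 159 = -33758 - 2226 = -35984$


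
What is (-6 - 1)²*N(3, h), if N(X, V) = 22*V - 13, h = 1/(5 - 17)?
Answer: -4361/6 ≈ -726.83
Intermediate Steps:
h = -1/12 (h = 1/(-12) = -1/12 ≈ -0.083333)
N(X, V) = -13 + 22*V
(-6 - 1)²*N(3, h) = (-6 - 1)²*(-13 + 22*(-1/12)) = (-7)²*(-13 - 11/6) = 49*(-89/6) = -4361/6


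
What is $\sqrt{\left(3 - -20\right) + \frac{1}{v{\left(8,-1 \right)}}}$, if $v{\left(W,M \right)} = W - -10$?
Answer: $\frac{\sqrt{830}}{6} \approx 4.8016$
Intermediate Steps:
$v{\left(W,M \right)} = 10 + W$ ($v{\left(W,M \right)} = W + 10 = 10 + W$)
$\sqrt{\left(3 - -20\right) + \frac{1}{v{\left(8,-1 \right)}}} = \sqrt{\left(3 - -20\right) + \frac{1}{10 + 8}} = \sqrt{\left(3 + 20\right) + \frac{1}{18}} = \sqrt{23 + \frac{1}{18}} = \sqrt{\frac{415}{18}} = \frac{\sqrt{830}}{6}$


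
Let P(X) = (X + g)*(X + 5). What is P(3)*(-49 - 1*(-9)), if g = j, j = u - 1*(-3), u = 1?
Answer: -2240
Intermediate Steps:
j = 4 (j = 1 - 1*(-3) = 1 + 3 = 4)
g = 4
P(X) = (4 + X)*(5 + X) (P(X) = (X + 4)*(X + 5) = (4 + X)*(5 + X))
P(3)*(-49 - 1*(-9)) = (20 + 3² + 9*3)*(-49 - 1*(-9)) = (20 + 9 + 27)*(-49 + 9) = 56*(-40) = -2240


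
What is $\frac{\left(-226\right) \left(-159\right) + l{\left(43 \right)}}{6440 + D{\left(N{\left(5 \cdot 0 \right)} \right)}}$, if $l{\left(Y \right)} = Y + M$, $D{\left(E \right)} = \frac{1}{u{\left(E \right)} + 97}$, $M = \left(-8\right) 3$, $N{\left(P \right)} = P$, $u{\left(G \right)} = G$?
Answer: $\frac{3487441}{624681} \approx 5.5828$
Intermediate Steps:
$M = -24$
$D{\left(E \right)} = \frac{1}{97 + E}$ ($D{\left(E \right)} = \frac{1}{E + 97} = \frac{1}{97 + E}$)
$l{\left(Y \right)} = -24 + Y$ ($l{\left(Y \right)} = Y - 24 = -24 + Y$)
$\frac{\left(-226\right) \left(-159\right) + l{\left(43 \right)}}{6440 + D{\left(N{\left(5 \cdot 0 \right)} \right)}} = \frac{\left(-226\right) \left(-159\right) + \left(-24 + 43\right)}{6440 + \frac{1}{97 + 5 \cdot 0}} = \frac{35934 + 19}{6440 + \frac{1}{97 + 0}} = \frac{35953}{6440 + \frac{1}{97}} = \frac{35953}{\frac{624681}{97}} = 35953 \cdot \frac{97}{624681} = \frac{3487441}{624681}$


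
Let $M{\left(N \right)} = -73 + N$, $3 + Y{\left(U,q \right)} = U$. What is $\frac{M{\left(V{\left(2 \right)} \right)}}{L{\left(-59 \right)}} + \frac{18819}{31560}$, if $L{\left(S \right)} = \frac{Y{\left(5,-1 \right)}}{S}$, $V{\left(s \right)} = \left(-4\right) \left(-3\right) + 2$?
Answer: $\frac{18316333}{10520} \approx 1741.1$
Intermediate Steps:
$Y{\left(U,q \right)} = -3 + U$
$V{\left(s \right)} = 14$ ($V{\left(s \right)} = 12 + 2 = 14$)
$L{\left(S \right)} = \frac{2}{S}$ ($L{\left(S \right)} = \frac{-3 + 5}{S} = \frac{2}{S}$)
$\frac{M{\left(V{\left(2 \right)} \right)}}{L{\left(-59 \right)}} + \frac{18819}{31560} = \frac{-73 + 14}{2 \frac{1}{-59}} + \frac{18819}{31560} = - \frac{59}{2 \left(- \frac{1}{59}\right)} + 18819 \cdot \frac{1}{31560} = - \frac{59}{- \frac{2}{59}} + \frac{6273}{10520} = \left(-59\right) \left(- \frac{59}{2}\right) + \frac{6273}{10520} = \frac{3481}{2} + \frac{6273}{10520} = \frac{18316333}{10520}$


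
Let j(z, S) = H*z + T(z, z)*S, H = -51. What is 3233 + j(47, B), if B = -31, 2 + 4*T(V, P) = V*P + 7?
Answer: -32645/2 ≈ -16323.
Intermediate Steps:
T(V, P) = 5/4 + P*V/4 (T(V, P) = -1/2 + (V*P + 7)/4 = -1/2 + (P*V + 7)/4 = -1/2 + (7 + P*V)/4 = -1/2 + (7/4 + P*V/4) = 5/4 + P*V/4)
j(z, S) = -51*z + S*(5/4 + z**2/4) (j(z, S) = -51*z + (5/4 + z*z/4)*S = -51*z + (5/4 + z**2/4)*S = -51*z + S*(5/4 + z**2/4))
3233 + j(47, B) = 3233 + (-51*47 + (1/4)*(-31)*(5 + 47**2)) = 3233 + (-2397 + (1/4)*(-31)*(5 + 2209)) = 3233 + (-2397 + (1/4)*(-31)*2214) = 3233 + (-2397 - 34317/2) = 3233 - 39111/2 = -32645/2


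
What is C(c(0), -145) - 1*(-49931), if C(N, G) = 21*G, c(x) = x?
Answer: 46886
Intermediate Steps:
C(c(0), -145) - 1*(-49931) = 21*(-145) - 1*(-49931) = -3045 + 49931 = 46886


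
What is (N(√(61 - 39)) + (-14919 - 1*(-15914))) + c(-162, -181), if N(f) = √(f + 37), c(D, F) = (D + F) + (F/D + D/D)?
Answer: 105967/162 + √(37 + √22) ≈ 660.57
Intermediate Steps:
c(D, F) = 1 + D + F + F/D (c(D, F) = (D + F) + (F/D + 1) = (D + F) + (1 + F/D) = 1 + D + F + F/D)
N(f) = √(37 + f)
(N(√(61 - 39)) + (-14919 - 1*(-15914))) + c(-162, -181) = (√(37 + √(61 - 39)) + (-14919 - 1*(-15914))) + (1 - 162 - 181 - 181/(-162)) = (√(37 + √22) + (-14919 + 15914)) + (1 - 162 - 181 - 181*(-1/162)) = (√(37 + √22) + 995) + (1 - 162 - 181 + 181/162) = (995 + √(37 + √22)) - 55223/162 = 105967/162 + √(37 + √22)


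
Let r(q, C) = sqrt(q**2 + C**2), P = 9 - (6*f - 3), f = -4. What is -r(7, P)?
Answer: -sqrt(1345) ≈ -36.674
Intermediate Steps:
P = 36 (P = 9 - (6*(-4) - 3) = 9 - (-24 - 3) = 9 - 1*(-27) = 9 + 27 = 36)
r(q, C) = sqrt(C**2 + q**2)
-r(7, P) = -sqrt(36**2 + 7**2) = -sqrt(1296 + 49) = -sqrt(1345)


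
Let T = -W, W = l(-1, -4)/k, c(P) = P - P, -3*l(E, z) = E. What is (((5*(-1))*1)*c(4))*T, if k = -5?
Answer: 0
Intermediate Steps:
l(E, z) = -E/3
c(P) = 0
W = -1/15 (W = -1/3*(-1)/(-5) = (1/3)*(-1/5) = -1/15 ≈ -0.066667)
T = 1/15 (T = -1*(-1/15) = 1/15 ≈ 0.066667)
(((5*(-1))*1)*c(4))*T = (((5*(-1))*1)*0)*(1/15) = (-5*1*0)*(1/15) = -5*0*(1/15) = 0*(1/15) = 0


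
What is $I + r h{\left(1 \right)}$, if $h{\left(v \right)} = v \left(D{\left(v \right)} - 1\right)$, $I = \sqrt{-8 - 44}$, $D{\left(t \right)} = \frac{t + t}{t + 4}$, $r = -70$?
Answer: $42 + 2 i \sqrt{13} \approx 42.0 + 7.2111 i$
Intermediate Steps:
$D{\left(t \right)} = \frac{2 t}{4 + t}$
$I = 2 i \sqrt{13}$ ($I = \sqrt{-52} = 2 i \sqrt{13} \approx 7.2111 i$)
$h{\left(v \right)} = v \left(-1 + \frac{2 v}{4 + v}\right)$ ($h{\left(v \right)} = v \left(\frac{2 v}{4 + v} - 1\right) = v \left(-1 + \frac{2 v}{4 + v}\right)$)
$I + r h{\left(1 \right)} = 2 i \sqrt{13} - 70 \cdot 1 \frac{1}{4 + 1} \left(-4 + 1\right) = 2 i \sqrt{13} - 70 \cdot 1 \cdot \frac{1}{5} \left(-3\right) = 2 i \sqrt{13} - -42 = 2 i \sqrt{13} + 42 = 42 + 2 i \sqrt{13}$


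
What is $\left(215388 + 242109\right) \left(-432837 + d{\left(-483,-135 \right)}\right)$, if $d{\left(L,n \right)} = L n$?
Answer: $-168190537104$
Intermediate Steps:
$\left(215388 + 242109\right) \left(-432837 + d{\left(-483,-135 \right)}\right) = \left(215388 + 242109\right) \left(-432837 - -65205\right) = 457497 \left(-432837 + 65205\right) = 457497 \left(-367632\right) = -168190537104$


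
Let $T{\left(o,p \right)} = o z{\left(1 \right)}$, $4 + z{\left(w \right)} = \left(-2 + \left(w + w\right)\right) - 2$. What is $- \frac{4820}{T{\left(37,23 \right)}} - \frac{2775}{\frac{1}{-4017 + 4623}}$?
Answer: $- \frac{186660740}{111} \approx -1.6816 \cdot 10^{6}$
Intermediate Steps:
$z{\left(w \right)} = -8 + 2 w$ ($z{\left(w \right)} = -4 + \left(\left(-2 + \left(w + w\right)\right) - 2\right) = -4 + \left(\left(-2 + 2 w\right) - 2\right) = -4 + \left(-4 + 2 w\right) = -8 + 2 w$)
$T{\left(o,p \right)} = - 6 o$ ($T{\left(o,p \right)} = o \left(-8 + 2 \cdot 1\right) = o \left(-8 + 2\right) = o \left(-6\right) = - 6 o$)
$- \frac{4820}{T{\left(37,23 \right)}} - \frac{2775}{\frac{1}{-4017 + 4623}} = - \frac{4820}{\left(-6\right) 37} - \frac{2775}{\frac{1}{-4017 + 4623}} = - \frac{4820}{-222} - \frac{2775}{\frac{1}{606}} = \left(-4820\right) \left(- \frac{1}{222}\right) - 2775 \frac{1}{\frac{1}{606}} = \frac{2410}{111} - 1681650 = - \frac{186660740}{111}$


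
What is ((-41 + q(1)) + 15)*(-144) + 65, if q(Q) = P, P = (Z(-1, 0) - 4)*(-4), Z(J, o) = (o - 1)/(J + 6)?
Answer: 6949/5 ≈ 1389.8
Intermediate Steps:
Z(J, o) = (-1 + o)/(6 + J)
P = 84/5 (P = ((-1 + 0)/(6 - 1) - 4)*(-4) = (-1/5 - 4)*(-4) = -21/5*(-4) = 84/5 ≈ 16.800)
q(Q) = 84/5
((-41 + q(1)) + 15)*(-144) + 65 = ((-41 + 84/5) + 15)*(-144) + 65 = (-121/5 + 15)*(-144) + 65 = -46/5*(-144) + 65 = 6624/5 + 65 = 6949/5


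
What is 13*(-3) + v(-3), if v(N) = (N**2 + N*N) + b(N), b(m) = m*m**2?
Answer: -48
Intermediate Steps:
b(m) = m**3
v(N) = N**3 + 2*N**2 (v(N) = (N**2 + N*N) + N**3 = (N**2 + N**2) + N**3 = 2*N**2 + N**3 = N**3 + 2*N**2)
13*(-3) + v(-3) = 13*(-3) + (-3)**2*(2 - 3) = -39 + 9*(-1) = -39 - 9 = -48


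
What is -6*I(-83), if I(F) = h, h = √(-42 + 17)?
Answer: -30*I ≈ -30.0*I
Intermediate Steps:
h = 5*I (h = √(-25) = 5*I ≈ 5.0*I)
I(F) = 5*I
-6*I(-83) = -30*I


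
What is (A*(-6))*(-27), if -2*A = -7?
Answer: 567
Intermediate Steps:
A = 7/2 (A = -½*(-7) = 7/2 ≈ 3.5000)
(A*(-6))*(-27) = ((7/2)*(-6))*(-27) = -21*(-27) = 567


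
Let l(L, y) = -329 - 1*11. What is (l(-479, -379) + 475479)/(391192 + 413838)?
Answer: 475139/805030 ≈ 0.59021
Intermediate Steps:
l(L, y) = -340 (l(L, y) = -329 - 11 = -340)
(l(-479, -379) + 475479)/(391192 + 413838) = (-340 + 475479)/(391192 + 413838) = 475139/805030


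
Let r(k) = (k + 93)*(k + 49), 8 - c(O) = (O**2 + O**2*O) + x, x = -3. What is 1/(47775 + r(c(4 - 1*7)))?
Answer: 1/57291 ≈ 1.7455e-5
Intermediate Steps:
c(O) = 11 - O**2 - O**3 (c(O) = 8 - ((O**2 + O**2*O) - 3) = 8 - ((O**2 + O**3) - 3) = 8 - (-3 + O**2 + O**3) = 8 + (3 - O**2 - O**3) = 11 - O**2 - O**3)
r(k) = (49 + k)*(93 + k) (r(k) = (93 + k)*(49 + k) = (49 + k)*(93 + k))
1/(47775 + r(c(4 - 1*7))) = 1/(47775 + (4557 + (11 - (4 - 1*7)**2 - (4 - 1*7)**3)**2 + 142*(11 - (4 - 1*7)**2 - (4 - 1*7)**3))) = 1/(47775 + (4557 + (11 - (4 - 7)**2 - (4 - 7)**3)**2 + 142*(11 - (4 - 7)**2 - (4 - 7)**3))) = 1/(47775 + (4557 + (11 - 1*(-3)**2 - 1*(-3)**3)**2 + 142*(11 - 1*(-3)**2 - 1*(-3)**3))) = 1/(47775 + (4557 + (11 - 1*9 - 1*(-27))**2 + 142*(11 - 1*9 - 1*(-27)))) = 1/(47775 + (4557 + (11 - 9 + 27)**2 + 142*(11 - 9 + 27))) = 1/(47775 + (4557 + 29**2 + 142*29)) = 1/(47775 + (4557 + 841 + 4118)) = 1/(47775 + 9516) = 1/57291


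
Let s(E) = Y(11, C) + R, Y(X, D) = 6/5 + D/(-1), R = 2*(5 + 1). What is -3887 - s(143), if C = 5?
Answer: -19476/5 ≈ -3895.2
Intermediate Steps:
R = 12 (R = 2*6 = 12)
Y(X, D) = 6/5 - D (Y(X, D) = 6*(⅕) + D*(-1) = 6/5 - D)
s(E) = 41/5 (s(E) = (6/5 - 1*5) + 12 = (6/5 - 5) + 12 = -19/5 + 12 = 41/5)
-3887 - s(143) = -3887 - 1*41/5 = -3887 - 41/5 = -19476/5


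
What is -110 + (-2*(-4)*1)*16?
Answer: 18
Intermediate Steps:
-110 + (-2*(-4)*1)*16 = -110 + (8*1)*16 = -110 + 8*16 = -110 + 128 = 18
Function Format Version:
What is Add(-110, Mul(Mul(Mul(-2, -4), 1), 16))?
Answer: 18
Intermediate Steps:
Add(-110, Mul(Mul(Mul(-2, -4), 1), 16)) = Add(-110, Mul(Mul(8, 1), 16)) = Add(-110, Mul(8, 16)) = Add(-110, 128) = 18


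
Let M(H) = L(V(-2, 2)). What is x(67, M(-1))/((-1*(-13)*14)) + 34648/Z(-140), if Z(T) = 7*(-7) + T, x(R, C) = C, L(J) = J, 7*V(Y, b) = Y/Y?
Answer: -6305909/34398 ≈ -183.32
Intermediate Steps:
V(Y, b) = ⅐ (V(Y, b) = (Y/Y)/7 = (⅐)*1 = ⅐)
M(H) = ⅐
Z(T) = -49 + T
x(67, M(-1))/((-1*(-13)*14)) + 34648/Z(-140) = 1/(7*((-1*(-13)*14))) + 34648/(-49 - 140) = 1/(7*((13*14))) + 34648/(-189) = (⅐)/182 + 34648*(-1/189) = (⅐)*(1/182) - 34648/189 = 1/1274 - 34648/189 = -6305909/34398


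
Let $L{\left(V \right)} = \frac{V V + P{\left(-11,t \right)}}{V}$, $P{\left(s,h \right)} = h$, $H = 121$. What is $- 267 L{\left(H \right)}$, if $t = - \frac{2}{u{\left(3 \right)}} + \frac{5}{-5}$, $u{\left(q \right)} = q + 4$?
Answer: $- \frac{27361626}{847} \approx -32304.0$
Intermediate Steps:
$u{\left(q \right)} = 4 + q$
$t = - \frac{9}{7}$ ($t = - \frac{2}{4 + 3} + \frac{5}{-5} = - \frac{2}{7} + 5 \left(- \frac{1}{5}\right) = \left(-2\right) \frac{1}{7} - 1 = - \frac{2}{7} - 1 = - \frac{9}{7} \approx -1.2857$)
$L{\left(V \right)} = \frac{- \frac{9}{7} + V^{2}}{V}$ ($L{\left(V \right)} = \frac{V V - \frac{9}{7}}{V} = \frac{V^{2} - \frac{9}{7}}{V} = \frac{- \frac{9}{7} + V^{2}}{V}$)
$- 267 L{\left(H \right)} = - 267 \left(121 - \frac{9}{7 \cdot 121}\right) = - 267 \left(121 - \frac{9}{847}\right) = \left(-267\right) \frac{102478}{847} = - \frac{27361626}{847}$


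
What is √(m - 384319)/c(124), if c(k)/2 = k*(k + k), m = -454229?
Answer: 3*I*√23293/30752 ≈ 0.014889*I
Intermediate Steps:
c(k) = 4*k² (c(k) = 2*(k*(k + k)) = 2*(k*(2*k)) = 2*(2*k²) = 4*k²)
√(m - 384319)/c(124) = √(-454229 - 384319)/((4*124²)) = √(-838548)/((4*15376)) = (6*I*√23293)/61504 = (6*I*√23293)*(1/61504) = 3*I*√23293/30752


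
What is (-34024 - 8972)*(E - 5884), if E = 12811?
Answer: -297833292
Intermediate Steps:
(-34024 - 8972)*(E - 5884) = (-34024 - 8972)*(12811 - 5884) = -42996*6927 = -297833292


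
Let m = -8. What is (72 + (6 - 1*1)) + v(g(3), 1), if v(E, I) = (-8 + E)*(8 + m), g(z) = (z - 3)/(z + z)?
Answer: 77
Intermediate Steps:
g(z) = (-3 + z)/(2*z) (g(z) = (-3 + z)/((2*z)) = (-3 + z)*(1/(2*z)) = (-3 + z)/(2*z))
v(E, I) = 0 (v(E, I) = (-8 + E)*(8 - 8) = (-8 + E)*0 = 0)
(72 + (6 - 1*1)) + v(g(3), 1) = (72 + (6 - 1*1)) + 0 = (72 + (6 - 1)) + 0 = (72 + 5) + 0 = 77 + 0 = 77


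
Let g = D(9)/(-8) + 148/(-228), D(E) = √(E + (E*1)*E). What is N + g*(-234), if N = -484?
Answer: -6310/19 + 351*√10/4 ≈ -54.615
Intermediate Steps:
D(E) = √(E + E²) (D(E) = √(E + E*E) = √(E + E²))
g = -37/57 - 3*√10/8 (g = √(9*(1 + 9))/(-8) + 148/(-228) = √(9*10)*(-⅛) + 148*(-1/228) = √90*(-⅛) - 37/57 = (3*√10)*(-⅛) - 37/57 = -3*√10/8 - 37/57 = -37/57 - 3*√10/8 ≈ -1.8350)
N + g*(-234) = -484 + (-37/57 - 3*√10/8)*(-234) = -484 + (2886/19 + 351*√10/4) = -6310/19 + 351*√10/4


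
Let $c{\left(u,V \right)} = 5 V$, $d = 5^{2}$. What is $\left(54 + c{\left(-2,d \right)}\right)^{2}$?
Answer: $32041$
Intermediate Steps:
$d = 25$
$\left(54 + c{\left(-2,d \right)}\right)^{2} = \left(54 + 5 \cdot 25\right)^{2} = \left(54 + 125\right)^{2} = 179^{2} = 32041$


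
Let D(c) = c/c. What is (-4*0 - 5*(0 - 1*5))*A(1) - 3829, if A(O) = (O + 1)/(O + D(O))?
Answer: -3804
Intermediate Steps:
D(c) = 1
A(O) = 1 (A(O) = (O + 1)/(O + 1) = (1 + O)/(1 + O) = 1)
(-4*0 - 5*(0 - 1*5))*A(1) - 3829 = (-4*0 - 5*(0 - 1*5))*1 - 3829 = (0 - 5*(0 - 5))*1 - 3829 = (0 - 5*(-5))*1 - 3829 = (0 + 25)*1 - 3829 = 25*1 - 3829 = 25 - 3829 = -3804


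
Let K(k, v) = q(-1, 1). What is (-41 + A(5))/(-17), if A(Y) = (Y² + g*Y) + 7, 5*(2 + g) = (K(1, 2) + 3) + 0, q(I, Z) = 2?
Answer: 14/17 ≈ 0.82353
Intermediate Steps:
K(k, v) = 2
g = -1 (g = -2 + ((2 + 3) + 0)/5 = -2 + (5 + 0)/5 = -2 + (⅕)*5 = -2 + 1 = -1)
A(Y) = 7 + Y² - Y (A(Y) = (Y² - Y) + 7 = 7 + Y² - Y)
(-41 + A(5))/(-17) = (-41 + (7 + 5² - 1*5))/(-17) = -(-41 + (7 + 25 - 5))/17 = -(-41 + 27)/17 = -1/17*(-14) = 14/17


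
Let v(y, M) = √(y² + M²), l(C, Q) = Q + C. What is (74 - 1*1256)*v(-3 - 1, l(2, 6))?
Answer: -4728*√5 ≈ -10572.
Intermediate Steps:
l(C, Q) = C + Q
v(y, M) = √(M² + y²)
(74 - 1*1256)*v(-3 - 1, l(2, 6)) = (74 - 1*1256)*√((2 + 6)² + (-3 - 1)²) = (74 - 1256)*√(8² + (-4)²) = -1182*√(64 + 16) = -4728*√5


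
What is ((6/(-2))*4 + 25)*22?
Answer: 286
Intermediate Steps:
((6/(-2))*4 + 25)*22 = ((6*(-½))*4 + 25)*22 = (-3*4 + 25)*22 = (-12 + 25)*22 = 13*22 = 286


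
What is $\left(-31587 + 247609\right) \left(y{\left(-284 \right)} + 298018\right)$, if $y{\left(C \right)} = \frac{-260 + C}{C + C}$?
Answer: $\frac{4570884241612}{71} \approx 6.4379 \cdot 10^{10}$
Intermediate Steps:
$y{\left(C \right)} = \frac{-260 + C}{2 C}$
$\left(-31587 + 247609\right) \left(y{\left(-284 \right)} + 298018\right) = \left(-31587 + 247609\right) \left(\frac{-260 - 284}{2 \left(-284\right)} + 298018\right) = 216022 \left(\frac{1}{2} \left(- \frac{1}{284}\right) \left(-544\right) + 298018\right) = 216022 \left(\frac{68}{71} + 298018\right) = 216022 \cdot \frac{21159346}{71} = \frac{4570884241612}{71}$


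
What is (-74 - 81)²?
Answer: 24025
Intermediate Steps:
(-74 - 81)² = (-155)² = 24025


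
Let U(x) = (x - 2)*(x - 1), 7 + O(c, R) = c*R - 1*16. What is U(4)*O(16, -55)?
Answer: -5418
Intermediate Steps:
O(c, R) = -23 + R*c (O(c, R) = -7 + (c*R - 1*16) = -7 + (R*c - 16) = -7 + (-16 + R*c) = -23 + R*c)
U(x) = (-1 + x)*(-2 + x) (U(x) = (-2 + x)*(-1 + x) = (-1 + x)*(-2 + x))
U(4)*O(16, -55) = (2 + 4² - 3*4)*(-23 - 55*16) = (2 + 16 - 12)*(-23 - 880) = 6*(-903) = -5418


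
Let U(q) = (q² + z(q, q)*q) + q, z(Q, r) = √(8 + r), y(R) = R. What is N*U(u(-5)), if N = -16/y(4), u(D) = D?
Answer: -80 + 20*√3 ≈ -45.359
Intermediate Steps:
N = -4 (N = -16/4 = -16*¼ = -4)
U(q) = q + q² + q*√(8 + q) (U(q) = (q² + √(8 + q)*q) + q = (q² + q*√(8 + q)) + q = q + q² + q*√(8 + q))
N*U(u(-5)) = -(-20)*(1 - 5 + √(8 - 5)) = -(-20)*(1 - 5 + √3) = -(-20)*(-4 + √3) = -4*(20 - 5*√3) = -80 + 20*√3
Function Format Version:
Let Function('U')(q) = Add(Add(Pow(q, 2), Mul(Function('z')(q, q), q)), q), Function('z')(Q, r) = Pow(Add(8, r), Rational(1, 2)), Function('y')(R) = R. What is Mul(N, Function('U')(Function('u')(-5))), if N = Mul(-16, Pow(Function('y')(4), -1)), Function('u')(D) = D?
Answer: Add(-80, Mul(20, Pow(3, Rational(1, 2)))) ≈ -45.359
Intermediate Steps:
N = -4 (N = Mul(-16, Pow(4, -1)) = Mul(-16, Rational(1, 4)) = -4)
Function('U')(q) = Add(q, Pow(q, 2), Mul(q, Pow(Add(8, q), Rational(1, 2)))) (Function('U')(q) = Add(Add(Pow(q, 2), Mul(Pow(Add(8, q), Rational(1, 2)), q)), q) = Add(Add(Pow(q, 2), Mul(q, Pow(Add(8, q), Rational(1, 2)))), q) = Add(q, Pow(q, 2), Mul(q, Pow(Add(8, q), Rational(1, 2)))))
Mul(N, Function('U')(Function('u')(-5))) = Mul(-4, Mul(-5, Add(1, -5, Pow(Add(8, -5), Rational(1, 2))))) = Mul(-4, Mul(-5, Add(1, -5, Pow(3, Rational(1, 2))))) = Mul(-4, Mul(-5, Add(-4, Pow(3, Rational(1, 2))))) = Mul(-4, Add(20, Mul(-5, Pow(3, Rational(1, 2))))) = Add(-80, Mul(20, Pow(3, Rational(1, 2))))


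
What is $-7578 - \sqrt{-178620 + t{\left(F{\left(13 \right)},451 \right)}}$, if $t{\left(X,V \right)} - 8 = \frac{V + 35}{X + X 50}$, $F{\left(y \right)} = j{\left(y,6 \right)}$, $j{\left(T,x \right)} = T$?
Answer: $-7578 - \frac{i \sqrt{8723552890}}{221} \approx -7578.0 - 422.62 i$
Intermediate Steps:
$F{\left(y \right)} = y$
$t{\left(X,V \right)} = 8 + \frac{35 + V}{51 X}$ ($t{\left(X,V \right)} = 8 + \frac{V + 35}{X + X 50} = 8 + \frac{35 + V}{X + 50 X} = 8 + \frac{35 + V}{51 X}$)
$-7578 - \sqrt{-178620 + t{\left(F{\left(13 \right)},451 \right)}} = -7578 - \sqrt{-178620 + \frac{35 + 451 + 408 \cdot 13}{51 \cdot 13}} = -7578 - \sqrt{-178620 + \frac{1}{51} \cdot \frac{1}{13} \left(35 + 451 + 5304\right)} = -7578 - \sqrt{-178620 + \frac{1}{51} \cdot \frac{1}{13} \cdot 5790} = -7578 - \sqrt{-178620 + \frac{1930}{221}} = -7578 - \sqrt{- \frac{39473090}{221}} = -7578 - \frac{i \sqrt{8723552890}}{221}$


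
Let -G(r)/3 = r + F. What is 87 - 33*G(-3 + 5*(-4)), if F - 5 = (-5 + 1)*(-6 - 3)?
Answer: 1869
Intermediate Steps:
F = 41 (F = 5 + (-5 + 1)*(-6 - 3) = 5 - 4*(-9) = 5 + 36 = 41)
G(r) = -123 - 3*r (G(r) = -3*(r + 41) = -3*(41 + r) = -123 - 3*r)
87 - 33*G(-3 + 5*(-4)) = 87 - 33*(-123 - 3*(-3 + 5*(-4))) = 87 - 33*(-123 - 3*(-3 - 20)) = 87 - 33*(-123 - 3*(-23)) = 87 - 33*(-123 + 69) = 87 - 33*(-54) = 87 + 1782 = 1869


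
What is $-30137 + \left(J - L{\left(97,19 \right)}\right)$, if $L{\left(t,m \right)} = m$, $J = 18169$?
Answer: $-11987$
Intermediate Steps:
$-30137 + \left(J - L{\left(97,19 \right)}\right) = -30137 + \left(18169 - 19\right) = -30137 + 18150 = -11987$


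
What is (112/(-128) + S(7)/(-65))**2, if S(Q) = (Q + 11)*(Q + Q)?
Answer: 6105841/270400 ≈ 22.581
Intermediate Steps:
S(Q) = 2*Q*(11 + Q) (S(Q) = (11 + Q)*(2*Q) = 2*Q*(11 + Q))
(112/(-128) + S(7)/(-65))**2 = (112/(-128) + (2*7*(11 + 7))/(-65))**2 = (112*(-1/128) + (2*7*18)*(-1/65))**2 = (-7/8 + 252*(-1/65))**2 = (-7/8 - 252/65)**2 = (-2471/520)**2 = 6105841/270400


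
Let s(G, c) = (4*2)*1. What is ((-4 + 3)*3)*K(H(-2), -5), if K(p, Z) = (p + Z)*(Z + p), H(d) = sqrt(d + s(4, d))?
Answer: -93 + 30*sqrt(6) ≈ -19.515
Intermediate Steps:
s(G, c) = 8 (s(G, c) = 8*1 = 8)
H(d) = sqrt(8 + d) (H(d) = sqrt(d + 8) = sqrt(8 + d))
K(p, Z) = (Z + p)**2 (K(p, Z) = (Z + p)*(Z + p) = (Z + p)**2)
((-4 + 3)*3)*K(H(-2), -5) = ((-4 + 3)*3)*(-5 + sqrt(8 - 2))**2 = (-1*3)*(-5 + sqrt(6))**2 = -3*(-5 + sqrt(6))**2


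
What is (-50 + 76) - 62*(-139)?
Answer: 8644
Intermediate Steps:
(-50 + 76) - 62*(-139) = 26 + 8618 = 8644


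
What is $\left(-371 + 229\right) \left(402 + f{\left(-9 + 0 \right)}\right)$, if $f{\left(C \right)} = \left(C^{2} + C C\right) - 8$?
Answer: $-78952$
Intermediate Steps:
$f{\left(C \right)} = -8 + 2 C^{2}$ ($f{\left(C \right)} = \left(C^{2} + C^{2}\right) - 8 = 2 C^{2} - 8 = -8 + 2 C^{2}$)
$\left(-371 + 229\right) \left(402 + f{\left(-9 + 0 \right)}\right) = \left(-371 + 229\right) \left(402 - \left(8 - 2 \left(-9 + 0\right)^{2}\right)\right) = - 142 \left(402 - \left(8 - 2 \left(-9\right)^{2}\right)\right) = - 142 \left(402 + \left(-8 + 2 \cdot 81\right)\right) = - 142 \left(402 + \left(-8 + 162\right)\right) = - 142 \left(402 + 154\right) = \left(-142\right) 556 = -78952$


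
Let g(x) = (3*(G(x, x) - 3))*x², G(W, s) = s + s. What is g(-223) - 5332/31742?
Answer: -1063118350439/15871 ≈ -6.6985e+7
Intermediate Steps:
G(W, s) = 2*s
g(x) = x²*(-9 + 6*x) (g(x) = (3*(2*x - 3))*x² = (3*(-3 + 2*x))*x² = (-9 + 6*x)*x² = x²*(-9 + 6*x))
g(-223) - 5332/31742 = (-223)²*(-9 + 6*(-223)) - 5332/31742 = 49729*(-9 - 1338) - 5332/31742 = 49729*(-1347) - 1*2666/15871 = -66984963 - 2666/15871 = -1063118350439/15871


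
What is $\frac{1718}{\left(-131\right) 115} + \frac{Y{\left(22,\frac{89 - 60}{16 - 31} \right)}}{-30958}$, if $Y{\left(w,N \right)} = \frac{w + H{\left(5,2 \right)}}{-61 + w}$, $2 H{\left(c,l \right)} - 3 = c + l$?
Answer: $- \frac{30055669}{263607370} \approx -0.11402$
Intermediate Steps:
$H{\left(c,l \right)} = \frac{3}{2} + \frac{c}{2} + \frac{l}{2}$ ($H{\left(c,l \right)} = \frac{3}{2} + \frac{c + l}{2} = \frac{3}{2} + \left(\frac{c}{2} + \frac{l}{2}\right) = \frac{3}{2} + \frac{c}{2} + \frac{l}{2}$)
$Y{\left(w,N \right)} = \frac{5 + w}{-61 + w}$ ($Y{\left(w,N \right)} = \frac{w + \left(\frac{3}{2} + \frac{1}{2} \cdot 5 + \frac{1}{2} \cdot 2\right)}{-61 + w} = \frac{w + \left(\frac{3}{2} + \frac{5}{2} + 1\right)}{-61 + w} = \frac{w + 5}{-61 + w} = \frac{5 + w}{-61 + w}$)
$\frac{1718}{\left(-131\right) 115} + \frac{Y{\left(22,\frac{89 - 60}{16 - 31} \right)}}{-30958} = \frac{1718}{\left(-131\right) 115} + \frac{\frac{1}{-61 + 22} \left(5 + 22\right)}{-30958} = \frac{1718}{-15065} + \frac{1}{-39} \cdot 27 \left(- \frac{1}{30958}\right) = 1718 \left(- \frac{1}{15065}\right) + \left(- \frac{1}{39}\right) 27 \left(- \frac{1}{30958}\right) = - \frac{1718}{15065} - - \frac{9}{402454} = - \frac{1718}{15065} + \frac{9}{402454} = - \frac{30055669}{263607370}$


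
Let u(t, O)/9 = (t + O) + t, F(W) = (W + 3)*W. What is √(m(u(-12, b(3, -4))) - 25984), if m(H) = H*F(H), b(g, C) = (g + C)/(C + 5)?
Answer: I*√11264734 ≈ 3356.3*I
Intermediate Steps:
b(g, C) = (C + g)/(5 + C)
F(W) = W*(3 + W) (F(W) = (3 + W)*W = W*(3 + W))
u(t, O) = 9*O + 18*t (u(t, O) = 9*((t + O) + t) = 9*((O + t) + t) = 9*(O + 2*t) = 9*O + 18*t)
m(H) = H²*(3 + H) (m(H) = H*(H*(3 + H)) = H²*(3 + H))
√(m(u(-12, b(3, -4))) - 25984) = √((9*((-4 + 3)/(5 - 4)) + 18*(-12))²*(3 + (9*((-4 + 3)/(5 - 4)) + 18*(-12))) - 25984) = √((9*(-1/1) - 216)²*(3 + (9*(-1/1) - 216)) - 25984) = √((9*(1*(-1)) - 216)²*(3 + (9*(1*(-1)) - 216)) - 25984) = √((9*(-1) - 216)²*(3 + (9*(-1) - 216)) - 25984) = √((-9 - 216)²*(3 + (-9 - 216)) - 25984) = √((-225)²*(3 - 225) - 25984) = √(50625*(-222) - 25984) = √(-11238750 - 25984) = √(-11264734) = I*√11264734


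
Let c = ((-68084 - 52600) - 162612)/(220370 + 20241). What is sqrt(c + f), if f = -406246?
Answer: I*sqrt(23519133251176822)/240611 ≈ 637.38*I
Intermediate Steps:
c = -283296/240611 (c = (-120684 - 162612)/240611 = -283296*1/240611 = -283296/240611 ≈ -1.1774)
sqrt(c + f) = sqrt(-283296/240611 - 406246) = sqrt(-97747539602/240611) = I*sqrt(23519133251176822)/240611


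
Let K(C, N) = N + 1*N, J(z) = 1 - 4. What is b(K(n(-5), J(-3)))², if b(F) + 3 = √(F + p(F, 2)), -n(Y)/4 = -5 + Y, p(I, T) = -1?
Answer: (3 - I*√7)² ≈ 2.0 - 15.875*I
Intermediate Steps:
n(Y) = 20 - 4*Y (n(Y) = -4*(-5 + Y) = 20 - 4*Y)
J(z) = -3
K(C, N) = 2*N (K(C, N) = N + N = 2*N)
b(F) = -3 + √(-1 + F) (b(F) = -3 + √(F - 1) = -3 + √(-1 + F))
b(K(n(-5), J(-3)))² = (-3 + √(-1 + 2*(-3)))² = (-3 + √(-1 - 6))² = (-3 + √(-7))² = (-3 + I*√7)²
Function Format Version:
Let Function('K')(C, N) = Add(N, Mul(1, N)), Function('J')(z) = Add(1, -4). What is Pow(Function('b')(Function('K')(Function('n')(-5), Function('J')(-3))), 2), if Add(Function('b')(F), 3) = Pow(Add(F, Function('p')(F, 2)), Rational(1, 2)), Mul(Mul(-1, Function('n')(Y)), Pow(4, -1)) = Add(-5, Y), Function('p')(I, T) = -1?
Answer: Pow(Add(3, Mul(-1, I, Pow(7, Rational(1, 2)))), 2) ≈ Add(2.0000, Mul(-15.875, I))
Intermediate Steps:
Function('n')(Y) = Add(20, Mul(-4, Y)) (Function('n')(Y) = Mul(-4, Add(-5, Y)) = Add(20, Mul(-4, Y)))
Function('J')(z) = -3
Function('K')(C, N) = Mul(2, N) (Function('K')(C, N) = Add(N, N) = Mul(2, N))
Function('b')(F) = Add(-3, Pow(Add(-1, F), Rational(1, 2))) (Function('b')(F) = Add(-3, Pow(Add(F, -1), Rational(1, 2))) = Add(-3, Pow(Add(-1, F), Rational(1, 2))))
Pow(Function('b')(Function('K')(Function('n')(-5), Function('J')(-3))), 2) = Pow(Add(-3, Pow(Add(-1, Mul(2, -3)), Rational(1, 2))), 2) = Pow(Add(-3, Pow(Add(-1, -6), Rational(1, 2))), 2) = Pow(Add(-3, Pow(-7, Rational(1, 2))), 2) = Pow(Add(-3, Mul(I, Pow(7, Rational(1, 2)))), 2)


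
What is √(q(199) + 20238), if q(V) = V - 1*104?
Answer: √20333 ≈ 142.59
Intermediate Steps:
q(V) = -104 + V (q(V) = V - 104 = -104 + V)
√(q(199) + 20238) = √((-104 + 199) + 20238) = √(95 + 20238) = √20333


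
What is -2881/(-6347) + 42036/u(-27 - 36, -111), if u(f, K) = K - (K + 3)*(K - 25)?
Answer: -74722191/31309751 ≈ -2.3865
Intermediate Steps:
u(f, K) = K - (-25 + K)*(3 + K) (u(f, K) = K - (3 + K)*(-25 + K) = K - (-25 + K)*(3 + K))
-2881/(-6347) + 42036/u(-27 - 36, -111) = -2881/(-6347) + 42036/(75 - 1*(-111)² + 23*(-111)) = -2881*(-1/6347) + 42036/(75 - 1*12321 - 2553) = 2881/6347 + 42036/(75 - 12321 - 2553) = 2881/6347 + 42036/(-14799) = 2881/6347 + 42036*(-1/14799) = 2881/6347 - 14012/4933 = -74722191/31309751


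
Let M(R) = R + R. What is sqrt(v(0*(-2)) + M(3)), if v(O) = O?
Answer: sqrt(6) ≈ 2.4495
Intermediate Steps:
M(R) = 2*R
sqrt(v(0*(-2)) + M(3)) = sqrt(0*(-2) + 2*3) = sqrt(0 + 6) = sqrt(6)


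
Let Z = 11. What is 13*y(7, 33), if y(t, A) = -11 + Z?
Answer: 0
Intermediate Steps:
y(t, A) = 0 (y(t, A) = -11 + 11 = 0)
13*y(7, 33) = 13*0 = 0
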